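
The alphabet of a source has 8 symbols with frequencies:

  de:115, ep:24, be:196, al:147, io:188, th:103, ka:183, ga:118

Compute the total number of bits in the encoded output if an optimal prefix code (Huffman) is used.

3153

Merge the two smallest weights repeatedly:
merge ep(24) and th(103): 127
merge de(115) and ga(118): 233
merge 127 and al(147): 274
merge ka(183) and io(188): 371
merge be(196) and 233: 429
merge 274 and 371: 645
merge 429 and 645: 1074
The encoded length is the sum of every internal node's weight: 127 + 233 + 274 + 371 + 429 + 645 + 1074 = 3153 bits.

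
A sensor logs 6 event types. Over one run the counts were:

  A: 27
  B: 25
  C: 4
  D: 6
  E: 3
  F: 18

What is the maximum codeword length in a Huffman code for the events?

4

Merge the two lowest-weight nodes at each step:
E(3) + C(4) → 7
D(6) + 7 → 13
13 + F(18) → 31
B(25) + A(27) → 52
31 + 52 → 83
The rarest symbols sit at the bottom; the longest codeword is 4 bits.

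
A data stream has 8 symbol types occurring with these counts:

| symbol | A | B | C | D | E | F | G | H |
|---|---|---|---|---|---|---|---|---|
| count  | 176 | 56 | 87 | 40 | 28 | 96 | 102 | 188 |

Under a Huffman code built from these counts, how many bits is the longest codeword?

Merge the two lowest-weight nodes at each step:
E(28) + D(40) → 68
B(56) + 68 → 124
C(87) + F(96) → 183
G(102) + 124 → 226
A(176) + 183 → 359
H(188) + 226 → 414
359 + 414 → 773
Maximum depth reached is 5.

5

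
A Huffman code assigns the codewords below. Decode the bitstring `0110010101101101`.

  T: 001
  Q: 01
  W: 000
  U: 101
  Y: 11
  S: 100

QSUQUU

Read left to right; each codeword is recognised as soon as it completes (prefix code):
  01→Q | 100→S | 101→U | 01→Q | 101→U | 101→U
Decoded message: QSUQUU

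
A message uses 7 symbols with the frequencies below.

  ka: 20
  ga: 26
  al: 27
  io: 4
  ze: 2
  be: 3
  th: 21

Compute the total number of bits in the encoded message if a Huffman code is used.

Merge the two smallest weights repeatedly:
merge ze(2) and be(3): 5
merge io(4) and 5: 9
merge 9 and ka(20): 29
merge th(21) and ga(26): 47
merge al(27) and 29: 56
merge 47 and 56: 103
Total encoded bits = sum of merged weights = 5 + 9 + 29 + 47 + 56 + 103 = 249.

249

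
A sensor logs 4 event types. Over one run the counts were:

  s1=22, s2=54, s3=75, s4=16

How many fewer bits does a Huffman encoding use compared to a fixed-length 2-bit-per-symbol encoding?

37

Fixed-length: 2 bits × 167 symbols = 334 bits.
Huffman merges:
combine s4(16), s1(22) → 38
combine 38, s2(54) → 92
combine s3(75), 92 → 167
Huffman total = 38 + 92 + 167 = 297 bits.
Saving = 334 − 297 = 37 bits.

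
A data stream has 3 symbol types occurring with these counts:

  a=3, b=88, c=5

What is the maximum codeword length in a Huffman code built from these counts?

Merge the two lowest-weight nodes at each step:
merge a(3) and c(5): 8
merge 8 and b(88): 96
The rarest symbols sit at the bottom; the longest codeword is 2 bits.

2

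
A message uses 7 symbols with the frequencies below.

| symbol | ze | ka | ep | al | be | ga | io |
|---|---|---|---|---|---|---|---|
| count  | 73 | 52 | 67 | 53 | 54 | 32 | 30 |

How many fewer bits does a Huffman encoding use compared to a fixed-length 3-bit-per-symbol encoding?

78

Fixed-length: 3 bits × 361 symbols = 1083 bits.
Huffman merges:
merge io(30) and ga(32): 62
merge ka(52) and al(53): 105
merge be(54) and 62: 116
merge ep(67) and ze(73): 140
merge 105 and 116: 221
merge 140 and 221: 361
Huffman total = 62 + 105 + 116 + 140 + 221 + 361 = 1005 bits.
Saving = 1083 − 1005 = 78 bits.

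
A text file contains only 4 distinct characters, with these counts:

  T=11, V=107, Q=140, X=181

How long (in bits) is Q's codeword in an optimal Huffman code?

Build the tree from the bottom:
combine T(11), V(107) → 118
combine 118, Q(140) → 258
combine X(181), 258 → 439
Q sits 2 levels below the root, so its codeword is 2 bits.

2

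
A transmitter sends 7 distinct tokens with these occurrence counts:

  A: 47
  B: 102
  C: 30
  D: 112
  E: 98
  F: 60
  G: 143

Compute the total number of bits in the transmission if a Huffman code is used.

1598

Merge the two smallest weights repeatedly:
merge C(30) and A(47): 77
merge F(60) and 77: 137
merge E(98) and B(102): 200
merge D(112) and 137: 249
merge G(143) and 200: 343
merge 249 and 343: 592
The encoded length is the sum of every internal node's weight: 77 + 137 + 200 + 249 + 343 + 592 = 1598 bits.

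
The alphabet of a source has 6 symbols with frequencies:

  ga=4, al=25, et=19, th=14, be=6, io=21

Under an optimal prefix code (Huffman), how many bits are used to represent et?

2

Huffman merges, smallest pair first:
combine ga(4), be(6) → 10
combine 10, th(14) → 24
combine et(19), io(21) → 40
combine 24, al(25) → 49
combine 40, 49 → 89
The subtree containing et is merged 2 times, so code length = 2.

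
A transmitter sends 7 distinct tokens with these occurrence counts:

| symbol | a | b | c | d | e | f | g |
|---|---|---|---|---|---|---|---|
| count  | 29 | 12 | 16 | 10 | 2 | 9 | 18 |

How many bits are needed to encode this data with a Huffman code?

252

Greedily combine the two least-frequent nodes:
merge e(2) and f(9): 11
merge d(10) and 11: 21
merge b(12) and c(16): 28
merge g(18) and 21: 39
merge 28 and a(29): 57
merge 39 and 57: 96
Each symbol's bit-cost is frequency × depth; summing gives 252 bits (equivalently 11 + 21 + 28 + 39 + 57 + 96).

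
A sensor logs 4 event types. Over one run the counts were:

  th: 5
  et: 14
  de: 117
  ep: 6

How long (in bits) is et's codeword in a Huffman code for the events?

2

Build the tree from the bottom:
combine th(5), ep(6) → 11
combine 11, et(14) → 25
combine 25, de(117) → 142
The subtree containing et is merged 2 times, so code length = 2.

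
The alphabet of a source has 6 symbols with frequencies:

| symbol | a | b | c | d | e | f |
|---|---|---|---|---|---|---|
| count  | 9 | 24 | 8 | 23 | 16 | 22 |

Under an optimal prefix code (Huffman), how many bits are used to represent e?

Huffman merges, smallest pair first:
merge c(8) and a(9): 17
merge e(16) and 17: 33
merge f(22) and d(23): 45
merge b(24) and 33: 57
merge 45 and 57: 102
The subtree containing e is merged 3 times, so code length = 3.

3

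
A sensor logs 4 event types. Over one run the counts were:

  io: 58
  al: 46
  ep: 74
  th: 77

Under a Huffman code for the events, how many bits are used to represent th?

Build the tree from the bottom:
combine al(46), io(58) → 104
combine ep(74), th(77) → 151
combine 104, 151 → 255
th sits 2 levels below the root, so its codeword is 2 bits.

2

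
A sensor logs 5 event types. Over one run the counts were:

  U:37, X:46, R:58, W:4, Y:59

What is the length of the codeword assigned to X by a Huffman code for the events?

Huffman merges, smallest pair first:
combine W(4), U(37) → 41
combine 41, X(46) → 87
combine R(58), Y(59) → 117
combine 87, 117 → 204
The subtree containing X is merged 2 times, so code length = 2.

2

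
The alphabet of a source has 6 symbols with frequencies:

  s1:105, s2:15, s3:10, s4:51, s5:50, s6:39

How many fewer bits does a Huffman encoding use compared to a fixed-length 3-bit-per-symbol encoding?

185

Fixed-length: 3 bits × 270 symbols = 810 bits.
Huffman merges:
s3(10) + s2(15) → 25
25 + s6(39) → 64
s5(50) + s4(51) → 101
64 + 101 → 165
s1(105) + 165 → 270
Huffman total = 25 + 64 + 101 + 165 + 270 = 625 bits.
Saving = 810 − 625 = 185 bits.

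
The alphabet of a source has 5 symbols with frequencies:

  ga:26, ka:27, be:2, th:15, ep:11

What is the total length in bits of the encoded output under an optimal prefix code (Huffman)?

175

Greedily combine the two least-frequent nodes:
merge be(2) and ep(11): 13
merge 13 and th(15): 28
merge ga(26) and ka(27): 53
merge 28 and 53: 81
Each symbol's bit-cost is frequency × depth; summing gives 175 bits (equivalently 13 + 28 + 53 + 81).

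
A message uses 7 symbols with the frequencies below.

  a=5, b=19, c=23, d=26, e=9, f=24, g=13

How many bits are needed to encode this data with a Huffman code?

Greedily combine the two least-frequent nodes:
merge a(5) and e(9): 14
merge g(13) and 14: 27
merge b(19) and c(23): 42
merge f(24) and d(26): 50
merge 27 and 42: 69
merge 50 and 69: 119
Each symbol's bit-cost is frequency × depth; summing gives 321 bits (equivalently 14 + 27 + 42 + 50 + 69 + 119).

321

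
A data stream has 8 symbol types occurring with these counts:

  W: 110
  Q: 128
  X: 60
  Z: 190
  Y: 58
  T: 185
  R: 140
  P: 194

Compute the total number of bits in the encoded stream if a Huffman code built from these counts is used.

Greedily combine the two least-frequent nodes:
Y(58) + X(60) → 118
W(110) + 118 → 228
Q(128) + R(140) → 268
T(185) + Z(190) → 375
P(194) + 228 → 422
268 + 375 → 643
422 + 643 → 1065
The encoded length is the sum of every internal node's weight: 118 + 228 + 268 + 375 + 422 + 643 + 1065 = 3119 bits.

3119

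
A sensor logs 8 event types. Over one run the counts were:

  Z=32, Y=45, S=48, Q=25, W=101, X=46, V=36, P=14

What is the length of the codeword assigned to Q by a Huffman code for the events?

4

Huffman merges, smallest pair first:
combine P(14), Q(25) → 39
combine Z(32), V(36) → 68
combine 39, Y(45) → 84
combine X(46), S(48) → 94
combine 68, 84 → 152
combine 94, W(101) → 195
combine 152, 195 → 347
The subtree containing Q is merged 4 times, so code length = 4.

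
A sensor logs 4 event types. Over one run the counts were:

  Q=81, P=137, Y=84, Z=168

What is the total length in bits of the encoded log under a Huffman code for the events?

Merge the two smallest weights repeatedly:
merge Q(81) and Y(84): 165
merge P(137) and 165: 302
merge Z(168) and 302: 470
The encoded length is the sum of every internal node's weight: 165 + 302 + 470 = 937 bits.

937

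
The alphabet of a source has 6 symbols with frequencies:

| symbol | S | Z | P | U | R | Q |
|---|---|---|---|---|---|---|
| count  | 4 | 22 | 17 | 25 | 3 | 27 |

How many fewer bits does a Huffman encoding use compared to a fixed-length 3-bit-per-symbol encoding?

67

Fixed-length: 3 bits × 98 symbols = 294 bits.
Huffman merges:
R(3) + S(4) → 7
7 + P(17) → 24
Z(22) + 24 → 46
U(25) + Q(27) → 52
46 + 52 → 98
Huffman total = 7 + 24 + 46 + 52 + 98 = 227 bits.
Saving = 294 − 227 = 67 bits.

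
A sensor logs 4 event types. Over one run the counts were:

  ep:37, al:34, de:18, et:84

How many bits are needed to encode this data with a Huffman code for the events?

Greedily combine the two least-frequent nodes:
merge de(18) and al(34): 52
merge ep(37) and 52: 89
merge et(84) and 89: 173
The encoded length is the sum of every internal node's weight: 52 + 89 + 173 = 314 bits.

314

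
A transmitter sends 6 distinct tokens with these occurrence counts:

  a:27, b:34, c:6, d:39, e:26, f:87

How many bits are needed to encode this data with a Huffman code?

515

Build the Huffman tree bottom-up:
c(6) + e(26) → 32
a(27) + 32 → 59
b(34) + d(39) → 73
59 + 73 → 132
f(87) + 132 → 219
Total encoded bits = sum of merged weights = 32 + 59 + 73 + 132 + 219 = 515.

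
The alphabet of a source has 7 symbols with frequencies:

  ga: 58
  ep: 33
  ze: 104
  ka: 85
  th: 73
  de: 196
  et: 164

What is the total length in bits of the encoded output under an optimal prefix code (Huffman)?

1870

Build the Huffman tree bottom-up:
ep(33) + ga(58) → 91
th(73) + ka(85) → 158
91 + ze(104) → 195
158 + et(164) → 322
195 + de(196) → 391
322 + 391 → 713
The encoded length is the sum of every internal node's weight: 91 + 158 + 195 + 322 + 391 + 713 = 1870 bits.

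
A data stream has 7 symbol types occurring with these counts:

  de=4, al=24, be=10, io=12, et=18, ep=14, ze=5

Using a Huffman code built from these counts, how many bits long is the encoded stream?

228

Greedily combine the two least-frequent nodes:
combine de(4), ze(5) → 9
combine 9, be(10) → 19
combine io(12), ep(14) → 26
combine et(18), 19 → 37
combine al(24), 26 → 50
combine 37, 50 → 87
The encoded length is the sum of every internal node's weight: 9 + 19 + 26 + 37 + 50 + 87 = 228 bits.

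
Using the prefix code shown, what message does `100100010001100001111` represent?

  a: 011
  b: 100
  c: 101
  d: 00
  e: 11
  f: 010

bbfdeddee

Read left to right; each codeword is recognised as soon as it completes (prefix code):
  100→b | 100→b | 010→f | 00→d | 11→e | 00→d | 00→d | 11→e | 11→e
Decoded message: bbfdeddee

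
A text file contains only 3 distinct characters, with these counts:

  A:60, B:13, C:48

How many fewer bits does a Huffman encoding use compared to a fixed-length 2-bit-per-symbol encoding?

60

Fixed-length: 2 bits × 121 symbols = 242 bits.
Huffman merges:
combine B(13), C(48) → 61
combine A(60), 61 → 121
Huffman total = 61 + 121 = 182 bits.
Saving = 242 − 182 = 60 bits.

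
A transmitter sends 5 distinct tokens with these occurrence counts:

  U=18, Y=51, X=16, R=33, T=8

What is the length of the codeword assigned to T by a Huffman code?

Build the tree from the bottom:
merge T(8) and X(16): 24
merge U(18) and 24: 42
merge R(33) and 42: 75
merge Y(51) and 75: 126
T's leaf is at depth 4, giving a 4-bit codeword.

4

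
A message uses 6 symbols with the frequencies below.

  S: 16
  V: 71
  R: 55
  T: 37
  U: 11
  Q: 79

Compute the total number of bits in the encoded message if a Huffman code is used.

Build the Huffman tree bottom-up:
combine U(11), S(16) → 27
combine 27, T(37) → 64
combine R(55), 64 → 119
combine V(71), Q(79) → 150
combine 119, 150 → 269
Total encoded bits = sum of merged weights = 27 + 64 + 119 + 150 + 269 = 629.

629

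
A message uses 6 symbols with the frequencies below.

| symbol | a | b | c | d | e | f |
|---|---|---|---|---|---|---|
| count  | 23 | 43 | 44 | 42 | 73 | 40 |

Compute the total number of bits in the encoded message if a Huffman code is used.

Greedily combine the two least-frequent nodes:
combine a(23), f(40) → 63
combine d(42), b(43) → 85
combine c(44), 63 → 107
combine e(73), 85 → 158
combine 107, 158 → 265
Total encoded bits = sum of merged weights = 63 + 85 + 107 + 158 + 265 = 678.

678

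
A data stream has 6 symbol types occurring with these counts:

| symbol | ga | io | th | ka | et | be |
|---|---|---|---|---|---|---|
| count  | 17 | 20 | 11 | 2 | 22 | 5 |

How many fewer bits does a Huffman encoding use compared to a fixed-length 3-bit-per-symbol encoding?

52

Fixed-length: 3 bits × 77 symbols = 231 bits.
Huffman merges:
ka(2) + be(5) → 7
7 + th(11) → 18
ga(17) + 18 → 35
io(20) + et(22) → 42
35 + 42 → 77
Huffman total = 7 + 18 + 35 + 42 + 77 = 179 bits.
Saving = 231 − 179 = 52 bits.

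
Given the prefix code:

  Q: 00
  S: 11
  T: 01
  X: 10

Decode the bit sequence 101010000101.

XXXQTT

Read left to right; each codeword is recognised as soon as it completes (prefix code):
  10→X | 10→X | 10→X | 00→Q | 01→T | 01→T
Decoded message: XXXQTT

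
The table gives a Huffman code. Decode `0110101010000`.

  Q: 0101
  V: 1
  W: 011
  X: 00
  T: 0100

WQTX

Read left to right; each codeword is recognised as soon as it completes (prefix code):
  011→W | 0101→Q | 0100→T | 00→X
Decoded message: WQTX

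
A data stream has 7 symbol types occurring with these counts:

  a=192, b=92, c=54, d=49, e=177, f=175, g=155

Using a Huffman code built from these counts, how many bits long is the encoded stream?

Merge the two smallest weights repeatedly:
merge d(49) and c(54): 103
merge b(92) and 103: 195
merge g(155) and f(175): 330
merge e(177) and a(192): 369
merge 195 and 330: 525
merge 369 and 525: 894
Total encoded bits = sum of merged weights = 103 + 195 + 330 + 369 + 525 + 894 = 2416.

2416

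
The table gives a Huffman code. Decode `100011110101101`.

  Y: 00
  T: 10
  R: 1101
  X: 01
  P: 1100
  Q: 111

TYQTTR

Read left to right; each codeword is recognised as soon as it completes (prefix code):
  10→T | 00→Y | 111→Q | 10→T | 10→T | 1101→R
Decoded message: TYQTTR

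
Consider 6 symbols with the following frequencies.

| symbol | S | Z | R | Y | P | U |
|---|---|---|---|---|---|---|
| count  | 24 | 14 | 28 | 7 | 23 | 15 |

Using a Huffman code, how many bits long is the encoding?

279

Merge the two smallest weights repeatedly:
merge Y(7) and Z(14): 21
merge U(15) and 21: 36
merge P(23) and S(24): 47
merge R(28) and 36: 64
merge 47 and 64: 111
The encoded length is the sum of every internal node's weight: 21 + 36 + 47 + 64 + 111 = 279 bits.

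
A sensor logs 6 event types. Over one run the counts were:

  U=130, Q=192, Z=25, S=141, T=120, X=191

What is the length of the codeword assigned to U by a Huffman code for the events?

Repeatedly merge the two smallest:
Z(25) + T(120) → 145
U(130) + S(141) → 271
145 + X(191) → 336
Q(192) + 271 → 463
336 + 463 → 799
U sits 3 levels below the root, so its codeword is 3 bits.

3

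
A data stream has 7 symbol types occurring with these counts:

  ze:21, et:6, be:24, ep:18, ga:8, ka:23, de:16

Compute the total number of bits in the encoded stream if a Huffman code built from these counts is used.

315

Merge the two smallest weights repeatedly:
et(6) + ga(8) → 14
14 + de(16) → 30
ep(18) + ze(21) → 39
ka(23) + be(24) → 47
30 + 39 → 69
47 + 69 → 116
The encoded length is the sum of every internal node's weight: 14 + 30 + 39 + 47 + 69 + 116 = 315 bits.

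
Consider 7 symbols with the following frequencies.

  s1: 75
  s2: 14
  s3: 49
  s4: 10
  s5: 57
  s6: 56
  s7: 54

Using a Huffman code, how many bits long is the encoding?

837

Build the Huffman tree bottom-up:
s4(10) + s2(14) → 24
24 + s3(49) → 73
s7(54) + s6(56) → 110
s5(57) + 73 → 130
s1(75) + 110 → 185
130 + 185 → 315
Total encoded bits = sum of merged weights = 24 + 73 + 110 + 130 + 185 + 315 = 837.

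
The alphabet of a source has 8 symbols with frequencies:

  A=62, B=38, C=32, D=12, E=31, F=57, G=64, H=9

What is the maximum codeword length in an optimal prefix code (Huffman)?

5

Merge the two lowest-weight nodes at each step:
merge H(9) and D(12): 21
merge 21 and E(31): 52
merge C(32) and B(38): 70
merge 52 and F(57): 109
merge A(62) and G(64): 126
merge 70 and 109: 179
merge 126 and 179: 305
The first pair merged (H, D) ends up deepest, at depth 5.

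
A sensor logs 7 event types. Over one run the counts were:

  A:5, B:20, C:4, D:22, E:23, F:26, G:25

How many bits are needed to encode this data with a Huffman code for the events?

333

Merge the two smallest weights repeatedly:
merge C(4) and A(5): 9
merge 9 and B(20): 29
merge D(22) and E(23): 45
merge G(25) and F(26): 51
merge 29 and 45: 74
merge 51 and 74: 125
Total encoded bits = sum of merged weights = 9 + 29 + 45 + 51 + 74 + 125 = 333.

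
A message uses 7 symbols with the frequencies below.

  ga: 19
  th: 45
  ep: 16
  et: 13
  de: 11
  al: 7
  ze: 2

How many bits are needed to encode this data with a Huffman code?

Merge the two smallest weights repeatedly:
ze(2) + al(7) → 9
9 + de(11) → 20
et(13) + ep(16) → 29
ga(19) + 20 → 39
29 + 39 → 68
th(45) + 68 → 113
The encoded length is the sum of every internal node's weight: 9 + 20 + 29 + 39 + 68 + 113 = 278 bits.

278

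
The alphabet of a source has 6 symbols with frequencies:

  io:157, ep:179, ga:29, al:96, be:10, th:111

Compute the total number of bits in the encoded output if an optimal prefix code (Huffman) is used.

Merge the two smallest weights repeatedly:
be(10) + ga(29) → 39
39 + al(96) → 135
th(111) + 135 → 246
io(157) + ep(179) → 336
246 + 336 → 582
The encoded length is the sum of every internal node's weight: 39 + 135 + 246 + 336 + 582 = 1338 bits.

1338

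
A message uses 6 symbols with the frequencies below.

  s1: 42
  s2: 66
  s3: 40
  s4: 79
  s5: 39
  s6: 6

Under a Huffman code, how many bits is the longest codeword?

3

Merge the two lowest-weight nodes at each step:
merge s6(6) and s5(39): 45
merge s3(40) and s1(42): 82
merge 45 and s2(66): 111
merge s4(79) and 82: 161
merge 111 and 161: 272
The first pair merged (s6, s5) ends up deepest, at depth 3.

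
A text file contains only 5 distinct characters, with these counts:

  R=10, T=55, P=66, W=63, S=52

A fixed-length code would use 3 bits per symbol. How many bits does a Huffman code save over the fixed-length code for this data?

184

Fixed-length: 3 bits × 246 symbols = 738 bits.
Huffman merges:
merge R(10) and S(52): 62
merge T(55) and 62: 117
merge W(63) and P(66): 129
merge 117 and 129: 246
Huffman total = 62 + 117 + 129 + 246 = 554 bits.
Saving = 738 − 554 = 184 bits.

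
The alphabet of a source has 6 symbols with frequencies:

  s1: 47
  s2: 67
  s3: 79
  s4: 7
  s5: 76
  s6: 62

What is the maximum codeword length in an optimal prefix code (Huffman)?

Merge the two lowest-weight nodes at each step:
s4(7) + s1(47) → 54
54 + s6(62) → 116
s2(67) + s5(76) → 143
s3(79) + 116 → 195
143 + 195 → 338
The first pair merged (s4, s1) ends up deepest, at depth 4.

4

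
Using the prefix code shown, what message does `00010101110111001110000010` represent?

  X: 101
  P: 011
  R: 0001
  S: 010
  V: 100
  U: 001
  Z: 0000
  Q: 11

Read left to right; each codeword is recognised as soon as it completes (prefix code):
  0001→R | 010→S | 11→Q | 101→X | 11→Q | 001→U | 11→Q | 0000→Z | 010→S
Decoded message: RSQXQUQZS

RSQXQUQZS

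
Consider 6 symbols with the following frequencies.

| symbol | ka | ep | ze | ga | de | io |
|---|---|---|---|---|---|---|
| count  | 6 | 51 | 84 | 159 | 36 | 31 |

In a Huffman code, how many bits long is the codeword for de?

Repeatedly merge the two smallest:
ka(6) + io(31) → 37
de(36) + 37 → 73
ep(51) + 73 → 124
ze(84) + 124 → 208
ga(159) + 208 → 367
The subtree containing de is merged 4 times, so code length = 4.

4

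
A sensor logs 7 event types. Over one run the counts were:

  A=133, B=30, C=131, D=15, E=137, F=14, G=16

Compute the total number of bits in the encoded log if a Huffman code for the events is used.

Greedily combine the two least-frequent nodes:
combine F(14), D(15) → 29
combine G(16), 29 → 45
combine B(30), 45 → 75
combine 75, C(131) → 206
combine A(133), E(137) → 270
combine 206, 270 → 476
Total encoded bits = sum of merged weights = 29 + 45 + 75 + 206 + 270 + 476 = 1101.

1101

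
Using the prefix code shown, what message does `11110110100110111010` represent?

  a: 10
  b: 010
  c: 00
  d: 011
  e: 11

Read left to right; each codeword is recognised as soon as it completes (prefix code):
  11→e | 11→e | 011→d | 010→b | 011→d | 011→d | 10→a | 10→a
Decoded message: eedbddaa

eedbddaa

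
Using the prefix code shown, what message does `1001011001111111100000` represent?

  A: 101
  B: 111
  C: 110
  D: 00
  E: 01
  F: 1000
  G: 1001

GEGBBFD

Read left to right; each codeword is recognised as soon as it completes (prefix code):
  1001→G | 01→E | 1001→G | 111→B | 111→B | 1000→F | 00→D
Decoded message: GEGBBFD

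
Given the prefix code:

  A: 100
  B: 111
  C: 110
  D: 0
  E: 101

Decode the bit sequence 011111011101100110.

Read left to right; each codeword is recognised as soon as it completes (prefix code):
  0→D | 111→B | 110→C | 111→B | 0→D | 110→C | 0→D | 110→C
Decoded message: DBCBDCDC

DBCBDCDC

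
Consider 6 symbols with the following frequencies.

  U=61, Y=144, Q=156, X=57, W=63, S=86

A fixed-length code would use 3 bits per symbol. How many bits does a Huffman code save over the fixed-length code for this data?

Fixed-length: 3 bits × 567 symbols = 1701 bits.
Huffman merges:
merge X(57) and U(61): 118
merge W(63) and S(86): 149
merge 118 and Y(144): 262
merge 149 and Q(156): 305
merge 262 and 305: 567
Huffman total = 118 + 149 + 262 + 305 + 567 = 1401 bits.
Saving = 1701 − 1401 = 300 bits.

300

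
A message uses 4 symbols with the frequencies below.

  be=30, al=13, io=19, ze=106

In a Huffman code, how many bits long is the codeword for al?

3

Huffman merges, smallest pair first:
combine al(13), io(19) → 32
combine be(30), 32 → 62
combine 62, ze(106) → 168
The subtree containing al is merged 3 times, so code length = 3.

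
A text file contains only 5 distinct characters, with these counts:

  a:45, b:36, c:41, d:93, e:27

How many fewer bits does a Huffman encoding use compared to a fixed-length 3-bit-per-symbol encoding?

186

Fixed-length: 3 bits × 242 symbols = 726 bits.
Huffman merges:
e(27) + b(36) → 63
c(41) + a(45) → 86
63 + 86 → 149
d(93) + 149 → 242
Huffman total = 63 + 86 + 149 + 242 = 540 bits.
Saving = 726 − 540 = 186 bits.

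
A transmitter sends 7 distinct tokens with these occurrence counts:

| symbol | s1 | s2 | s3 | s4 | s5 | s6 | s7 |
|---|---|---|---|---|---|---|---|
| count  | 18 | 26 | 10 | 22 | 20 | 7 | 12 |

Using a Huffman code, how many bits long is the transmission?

Build the Huffman tree bottom-up:
combine s6(7), s3(10) → 17
combine s7(12), 17 → 29
combine s1(18), s5(20) → 38
combine s4(22), s2(26) → 48
combine 29, 38 → 67
combine 48, 67 → 115
Total encoded bits = sum of merged weights = 17 + 29 + 38 + 48 + 67 + 115 = 314.

314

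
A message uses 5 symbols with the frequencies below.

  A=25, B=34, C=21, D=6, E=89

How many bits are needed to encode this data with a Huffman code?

Merge the two smallest weights repeatedly:
combine D(6), C(21) → 27
combine A(25), 27 → 52
combine B(34), 52 → 86
combine 86, E(89) → 175
The encoded length is the sum of every internal node's weight: 27 + 52 + 86 + 175 = 340 bits.

340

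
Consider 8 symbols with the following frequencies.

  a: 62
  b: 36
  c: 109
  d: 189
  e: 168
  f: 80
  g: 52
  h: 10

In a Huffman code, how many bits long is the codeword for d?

2

Repeatedly merge the two smallest:
combine h(10), b(36) → 46
combine 46, g(52) → 98
combine a(62), f(80) → 142
combine 98, c(109) → 207
combine 142, e(168) → 310
combine d(189), 207 → 396
combine 310, 396 → 706
The subtree containing d is merged 2 times, so code length = 2.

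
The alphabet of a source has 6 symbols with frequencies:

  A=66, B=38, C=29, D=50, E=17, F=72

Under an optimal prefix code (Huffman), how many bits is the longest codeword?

Merge the two lowest-weight nodes at each step:
merge E(17) and C(29): 46
merge B(38) and 46: 84
merge D(50) and A(66): 116
merge F(72) and 84: 156
merge 116 and 156: 272
The first pair merged (E, C) ends up deepest, at depth 4.

4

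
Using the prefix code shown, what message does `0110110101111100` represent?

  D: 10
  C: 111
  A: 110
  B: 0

Read left to right; each codeword is recognised as soon as it completes (prefix code):
  0→B | 110→A | 110→A | 10→D | 111→C | 110→A | 0→B
Decoded message: BAADCAB

BAADCAB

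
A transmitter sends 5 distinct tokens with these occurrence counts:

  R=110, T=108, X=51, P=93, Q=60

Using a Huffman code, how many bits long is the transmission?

955

Build the Huffman tree bottom-up:
combine X(51), Q(60) → 111
combine P(93), T(108) → 201
combine R(110), 111 → 221
combine 201, 221 → 422
Each symbol's bit-cost is frequency × depth; summing gives 955 bits (equivalently 111 + 201 + 221 + 422).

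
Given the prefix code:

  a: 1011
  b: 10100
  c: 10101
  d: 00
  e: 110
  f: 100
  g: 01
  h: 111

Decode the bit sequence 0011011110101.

Read left to right; each codeword is recognised as soon as it completes (prefix code):
  00→d | 110→e | 111→h | 10101→c
Decoded message: dehc

dehc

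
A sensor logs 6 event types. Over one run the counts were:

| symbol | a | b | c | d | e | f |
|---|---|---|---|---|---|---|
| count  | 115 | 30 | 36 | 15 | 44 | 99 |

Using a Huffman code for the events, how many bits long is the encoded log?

803

Greedily combine the two least-frequent nodes:
merge d(15) and b(30): 45
merge c(36) and e(44): 80
merge 45 and 80: 125
merge f(99) and a(115): 214
merge 125 and 214: 339
Total encoded bits = sum of merged weights = 45 + 80 + 125 + 214 + 339 = 803.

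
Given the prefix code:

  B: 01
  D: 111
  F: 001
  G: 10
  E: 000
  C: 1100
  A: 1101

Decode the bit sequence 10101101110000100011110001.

Read left to right; each codeword is recognised as soon as it completes (prefix code):
  10→G | 10→G | 1101→A | 1100→C | 001→F | 000→E | 111→D | 10→G | 001→F
Decoded message: GGACFEDGF

GGACFEDGF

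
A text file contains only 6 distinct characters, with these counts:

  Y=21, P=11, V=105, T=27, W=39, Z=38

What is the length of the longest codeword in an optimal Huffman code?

4

Merge the two lowest-weight nodes at each step:
merge P(11) and Y(21): 32
merge T(27) and 32: 59
merge Z(38) and W(39): 77
merge 59 and 77: 136
merge V(105) and 136: 241
Maximum depth reached is 4.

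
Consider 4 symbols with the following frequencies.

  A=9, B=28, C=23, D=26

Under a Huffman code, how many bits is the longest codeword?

2

Merge the two lowest-weight nodes at each step:
A(9) + C(23) → 32
D(26) + B(28) → 54
32 + 54 → 86
Maximum depth reached is 2.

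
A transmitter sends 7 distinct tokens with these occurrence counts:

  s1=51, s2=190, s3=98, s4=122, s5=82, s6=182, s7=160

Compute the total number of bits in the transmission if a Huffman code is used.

Greedily combine the two least-frequent nodes:
combine s1(51), s5(82) → 133
combine s3(98), s4(122) → 220
combine 133, s7(160) → 293
combine s6(182), s2(190) → 372
combine 220, 293 → 513
combine 372, 513 → 885
Each symbol's bit-cost is frequency × depth; summing gives 2416 bits (equivalently 133 + 220 + 293 + 372 + 513 + 885).

2416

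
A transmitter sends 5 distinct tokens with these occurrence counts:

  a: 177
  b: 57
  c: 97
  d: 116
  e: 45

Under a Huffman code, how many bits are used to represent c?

2

Huffman merges, smallest pair first:
combine e(45), b(57) → 102
combine c(97), 102 → 199
combine d(116), a(177) → 293
combine 199, 293 → 492
The subtree containing c is merged 2 times, so code length = 2.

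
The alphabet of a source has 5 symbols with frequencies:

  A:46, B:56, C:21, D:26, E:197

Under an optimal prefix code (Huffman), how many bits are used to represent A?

Repeatedly merge the two smallest:
C(21) + D(26) → 47
A(46) + 47 → 93
B(56) + 93 → 149
149 + E(197) → 346
The subtree containing A is merged 3 times, so code length = 3.

3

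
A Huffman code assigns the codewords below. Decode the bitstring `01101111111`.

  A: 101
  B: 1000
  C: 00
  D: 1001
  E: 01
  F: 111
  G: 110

Read left to right; each codeword is recognised as soon as it completes (prefix code):
  01→E | 101→A | 111→F | 111→F
Decoded message: EAFF

EAFF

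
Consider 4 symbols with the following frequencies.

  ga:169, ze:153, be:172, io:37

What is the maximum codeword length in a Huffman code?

2

Merge the two lowest-weight nodes at each step:
io(37) + ze(153) → 190
ga(169) + be(172) → 341
190 + 341 → 531
The rarest symbols sit at the bottom; the longest codeword is 2 bits.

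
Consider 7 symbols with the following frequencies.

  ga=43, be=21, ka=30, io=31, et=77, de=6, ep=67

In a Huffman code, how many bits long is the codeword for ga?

Build the tree from the bottom:
de(6) + be(21) → 27
27 + ka(30) → 57
io(31) + ga(43) → 74
57 + ep(67) → 124
74 + et(77) → 151
124 + 151 → 275
ga's leaf is at depth 3, giving a 3-bit codeword.

3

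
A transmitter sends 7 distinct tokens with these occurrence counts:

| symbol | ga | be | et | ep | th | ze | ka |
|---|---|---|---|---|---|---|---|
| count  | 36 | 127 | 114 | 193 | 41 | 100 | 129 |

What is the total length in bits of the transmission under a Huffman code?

Build the Huffman tree bottom-up:
ga(36) + th(41) → 77
77 + ze(100) → 177
et(114) + be(127) → 241
ka(129) + 177 → 306
ep(193) + 241 → 434
306 + 434 → 740
Each symbol's bit-cost is frequency × depth; summing gives 1975 bits (equivalently 77 + 177 + 241 + 306 + 434 + 740).

1975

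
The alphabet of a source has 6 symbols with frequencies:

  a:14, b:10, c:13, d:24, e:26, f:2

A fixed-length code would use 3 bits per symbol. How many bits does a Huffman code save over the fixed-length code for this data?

Fixed-length: 3 bits × 89 symbols = 267 bits.
Huffman merges:
f(2) + b(10) → 12
12 + c(13) → 25
a(14) + d(24) → 38
25 + e(26) → 51
38 + 51 → 89
Huffman total = 12 + 25 + 38 + 51 + 89 = 215 bits.
Saving = 267 − 215 = 52 bits.

52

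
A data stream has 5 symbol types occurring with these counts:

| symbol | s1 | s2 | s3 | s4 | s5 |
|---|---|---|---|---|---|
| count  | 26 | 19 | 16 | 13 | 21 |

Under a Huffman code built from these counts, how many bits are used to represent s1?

2

Build the tree from the bottom:
s4(13) + s3(16) → 29
s2(19) + s5(21) → 40
s1(26) + 29 → 55
40 + 55 → 95
s1's leaf is at depth 2, giving a 2-bit codeword.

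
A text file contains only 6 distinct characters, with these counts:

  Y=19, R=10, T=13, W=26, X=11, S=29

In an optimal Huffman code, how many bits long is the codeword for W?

Build the tree from the bottom:
merge R(10) and X(11): 21
merge T(13) and Y(19): 32
merge 21 and W(26): 47
merge S(29) and 32: 61
merge 47 and 61: 108
The subtree containing W is merged 2 times, so code length = 2.

2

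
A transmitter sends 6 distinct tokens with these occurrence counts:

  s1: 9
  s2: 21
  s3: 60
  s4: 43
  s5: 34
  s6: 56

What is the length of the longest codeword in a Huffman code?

4

Merge the two lowest-weight nodes at each step:
merge s1(9) and s2(21): 30
merge 30 and s5(34): 64
merge s4(43) and s6(56): 99
merge s3(60) and 64: 124
merge 99 and 124: 223
The first pair merged (s1, s2) ends up deepest, at depth 4.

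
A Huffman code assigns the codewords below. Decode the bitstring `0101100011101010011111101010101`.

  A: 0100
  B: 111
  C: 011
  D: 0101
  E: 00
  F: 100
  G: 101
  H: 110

Read left to right; each codeword is recognised as soon as it completes (prefix code):
  0101→D | 100→F | 011→C | 101→G | 0100→A | 111→B | 111→B | 0101→D | 0101→D
Decoded message: DFCGABBDD

DFCGABBDD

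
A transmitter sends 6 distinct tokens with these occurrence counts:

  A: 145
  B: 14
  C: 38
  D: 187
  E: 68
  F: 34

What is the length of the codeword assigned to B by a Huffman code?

Repeatedly merge the two smallest:
B(14) + F(34) → 48
C(38) + 48 → 86
E(68) + 86 → 154
A(145) + 154 → 299
D(187) + 299 → 486
The subtree containing B is merged 5 times, so code length = 5.

5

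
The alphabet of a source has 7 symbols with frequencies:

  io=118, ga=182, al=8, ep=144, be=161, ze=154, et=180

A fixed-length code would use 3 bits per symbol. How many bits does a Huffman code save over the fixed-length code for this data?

Fixed-length: 3 bits × 947 symbols = 2841 bits.
Huffman merges:
merge al(8) and io(118): 126
merge 126 and ep(144): 270
merge ze(154) and be(161): 315
merge et(180) and ga(182): 362
merge 270 and 315: 585
merge 362 and 585: 947
Huffman total = 126 + 270 + 315 + 362 + 585 + 947 = 2605 bits.
Saving = 2841 − 2605 = 236 bits.

236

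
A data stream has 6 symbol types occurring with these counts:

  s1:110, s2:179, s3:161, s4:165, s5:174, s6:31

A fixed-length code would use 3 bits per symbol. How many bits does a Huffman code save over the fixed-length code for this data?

Fixed-length: 3 bits × 820 symbols = 2460 bits.
Huffman merges:
combine s6(31), s1(110) → 141
combine 141, s3(161) → 302
combine s4(165), s5(174) → 339
combine s2(179), 302 → 481
combine 339, 481 → 820
Huffman total = 141 + 302 + 339 + 481 + 820 = 2083 bits.
Saving = 2460 − 2083 = 377 bits.

377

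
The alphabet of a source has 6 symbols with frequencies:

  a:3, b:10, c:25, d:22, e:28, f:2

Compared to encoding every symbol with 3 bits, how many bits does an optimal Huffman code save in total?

70

Fixed-length: 3 bits × 90 symbols = 270 bits.
Huffman merges:
f(2) + a(3) → 5
5 + b(10) → 15
15 + d(22) → 37
c(25) + e(28) → 53
37 + 53 → 90
Huffman total = 5 + 15 + 37 + 53 + 90 = 200 bits.
Saving = 270 − 200 = 70 bits.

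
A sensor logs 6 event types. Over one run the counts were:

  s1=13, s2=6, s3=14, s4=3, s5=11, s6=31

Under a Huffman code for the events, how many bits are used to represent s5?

3

Repeatedly merge the two smallest:
s4(3) + s2(6) → 9
9 + s5(11) → 20
s1(13) + s3(14) → 27
20 + 27 → 47
s6(31) + 47 → 78
s5's leaf is at depth 3, giving a 3-bit codeword.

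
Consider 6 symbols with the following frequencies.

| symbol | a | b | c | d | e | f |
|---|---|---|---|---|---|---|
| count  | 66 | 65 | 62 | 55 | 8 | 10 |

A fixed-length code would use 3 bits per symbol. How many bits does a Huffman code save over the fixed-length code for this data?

Fixed-length: 3 bits × 266 symbols = 798 bits.
Huffman merges:
combine e(8), f(10) → 18
combine 18, d(55) → 73
combine c(62), b(65) → 127
combine a(66), 73 → 139
combine 127, 139 → 266
Huffman total = 18 + 73 + 127 + 139 + 266 = 623 bits.
Saving = 798 − 623 = 175 bits.

175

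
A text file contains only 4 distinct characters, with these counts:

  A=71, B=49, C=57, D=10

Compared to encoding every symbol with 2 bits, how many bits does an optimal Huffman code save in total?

12

Fixed-length: 2 bits × 187 symbols = 374 bits.
Huffman merges:
merge D(10) and B(49): 59
merge C(57) and 59: 116
merge A(71) and 116: 187
Huffman total = 59 + 116 + 187 = 362 bits.
Saving = 374 − 362 = 12 bits.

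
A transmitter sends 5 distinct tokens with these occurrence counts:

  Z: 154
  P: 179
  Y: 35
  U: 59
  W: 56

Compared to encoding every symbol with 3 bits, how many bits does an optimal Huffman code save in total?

Fixed-length: 3 bits × 483 symbols = 1449 bits.
Huffman merges:
Y(35) + W(56) → 91
U(59) + 91 → 150
150 + Z(154) → 304
P(179) + 304 → 483
Huffman total = 91 + 150 + 304 + 483 = 1028 bits.
Saving = 1449 − 1028 = 421 bits.

421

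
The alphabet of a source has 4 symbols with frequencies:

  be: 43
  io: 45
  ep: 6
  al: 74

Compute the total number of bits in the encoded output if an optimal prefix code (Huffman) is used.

311

Merge the two smallest weights repeatedly:
ep(6) + be(43) → 49
io(45) + 49 → 94
al(74) + 94 → 168
The encoded length is the sum of every internal node's weight: 49 + 94 + 168 = 311 bits.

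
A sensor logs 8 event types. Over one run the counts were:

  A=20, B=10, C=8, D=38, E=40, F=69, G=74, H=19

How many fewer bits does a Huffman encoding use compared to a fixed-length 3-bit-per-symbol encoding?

88

Fixed-length: 3 bits × 278 symbols = 834 bits.
Huffman merges:
merge C(8) and B(10): 18
merge 18 and H(19): 37
merge A(20) and 37: 57
merge D(38) and E(40): 78
merge 57 and F(69): 126
merge G(74) and 78: 152
merge 126 and 152: 278
Huffman total = 18 + 37 + 57 + 78 + 126 + 152 + 278 = 746 bits.
Saving = 834 − 746 = 88 bits.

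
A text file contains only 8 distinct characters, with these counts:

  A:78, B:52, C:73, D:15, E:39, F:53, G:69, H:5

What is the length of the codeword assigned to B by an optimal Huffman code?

3

Repeatedly merge the two smallest:
combine H(5), D(15) → 20
combine 20, E(39) → 59
combine B(52), F(53) → 105
combine 59, G(69) → 128
combine C(73), A(78) → 151
combine 105, 128 → 233
combine 151, 233 → 384
B sits 3 levels below the root, so its codeword is 3 bits.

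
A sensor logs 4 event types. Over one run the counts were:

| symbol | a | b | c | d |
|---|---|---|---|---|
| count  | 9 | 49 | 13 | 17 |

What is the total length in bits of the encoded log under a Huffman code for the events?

149

Greedily combine the two least-frequent nodes:
merge a(9) and c(13): 22
merge d(17) and 22: 39
merge 39 and b(49): 88
The encoded length is the sum of every internal node's weight: 22 + 39 + 88 = 149 bits.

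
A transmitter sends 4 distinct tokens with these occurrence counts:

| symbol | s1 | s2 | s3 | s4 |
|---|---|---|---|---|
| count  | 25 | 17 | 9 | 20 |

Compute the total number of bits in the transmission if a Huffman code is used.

142

Build the Huffman tree bottom-up:
combine s3(9), s2(17) → 26
combine s4(20), s1(25) → 45
combine 26, 45 → 71
Total encoded bits = sum of merged weights = 26 + 45 + 71 = 142.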